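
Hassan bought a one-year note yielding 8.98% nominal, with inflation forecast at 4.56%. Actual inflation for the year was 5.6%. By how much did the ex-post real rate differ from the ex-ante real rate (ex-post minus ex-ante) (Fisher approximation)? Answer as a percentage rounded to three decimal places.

-1.040%

Ex-ante: 8.98% − 4.56% = 4.420%
Ex-post: 8.98% − 5.6% = 3.380%
Difference (ex-post − ex-ante) = -1.0400% → -1.040%.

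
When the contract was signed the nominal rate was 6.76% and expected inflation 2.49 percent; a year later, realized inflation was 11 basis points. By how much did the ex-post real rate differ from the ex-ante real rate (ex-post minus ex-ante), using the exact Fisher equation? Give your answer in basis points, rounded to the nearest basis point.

Ex-ante: (1 + 0.0676)/(1 + 0.0249) − 1 = 4.1663%
Ex-post: (1 + 0.0676)/(1 + 0.0011) − 1 = 6.6427%
Difference (ex-post − ex-ante) = 2.4764% → 248 basis points.

248 basis points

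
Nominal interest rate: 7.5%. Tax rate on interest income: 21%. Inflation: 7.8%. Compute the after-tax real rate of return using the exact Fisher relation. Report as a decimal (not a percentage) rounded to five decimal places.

-0.01739

After-tax nominal return = 7.5% × (1 − 0.21) = 5.9250%.
1 + r = 1.05925 / 1.07800 = 0.982607
After-tax real rate = 0.982607 − 1 → -0.01739.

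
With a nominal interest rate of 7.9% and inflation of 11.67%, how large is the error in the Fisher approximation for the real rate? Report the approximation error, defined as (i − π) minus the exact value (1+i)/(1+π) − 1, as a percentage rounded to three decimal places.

Approximate: r ≈ 7.900% − 11.670% = -3.7700%
Exact: (1 + 0.0790)/(1 + 0.1167) − 1 = -3.3760%
Error = -3.7700% − (-3.3760%) = -0.3940% → -0.394%.

-0.394%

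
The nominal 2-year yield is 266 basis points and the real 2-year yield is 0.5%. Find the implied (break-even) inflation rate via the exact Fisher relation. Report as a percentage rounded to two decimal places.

2.15%

(1 + π) = (1 + i)/(1 + r) = 1.02660 / 1.00500 = 1.021493
Break-even inflation = 1.021493 − 1 → 2.15%.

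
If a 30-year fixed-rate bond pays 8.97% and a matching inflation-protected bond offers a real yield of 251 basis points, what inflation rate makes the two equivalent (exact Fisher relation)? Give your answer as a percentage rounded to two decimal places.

(1 + π) = (1 + i)/(1 + r) = 1.08970 / 1.02510 = 1.063018
Break-even inflation = 1.063018 − 1 → 6.30%.

6.30%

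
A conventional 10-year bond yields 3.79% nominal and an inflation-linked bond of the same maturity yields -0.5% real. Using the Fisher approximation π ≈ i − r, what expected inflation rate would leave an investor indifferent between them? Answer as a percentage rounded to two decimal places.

π ≈ i − r = 3.79% − (-0.5%) → 4.29%.

4.29%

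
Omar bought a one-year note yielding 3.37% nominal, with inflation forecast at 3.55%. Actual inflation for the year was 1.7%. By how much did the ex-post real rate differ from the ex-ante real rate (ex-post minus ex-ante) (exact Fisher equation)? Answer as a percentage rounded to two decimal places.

Ex-ante: (1 + 0.0337)/(1 + 0.0355) − 1 = -0.1738%
Ex-post: (1 + 0.0337)/(1 + 0.0170) − 1 = 1.6421%
Difference (ex-post − ex-ante) = 1.8159% → 1.82%.

1.82%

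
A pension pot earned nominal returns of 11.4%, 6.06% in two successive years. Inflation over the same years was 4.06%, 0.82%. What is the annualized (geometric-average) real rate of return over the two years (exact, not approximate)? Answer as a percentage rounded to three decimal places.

6.121%

Compound the nominal returns: 1.1140 × 1.0606 = 1.18150840.
Compound inflation: 1.0406 × 1.0082 = 1.04913292.
Deflate: 1.18150840 / 1.04913292 = 1.12617608.
Annualized real rate = 1.12617608^(1/2) − 1 = 6.1214% → 6.121%.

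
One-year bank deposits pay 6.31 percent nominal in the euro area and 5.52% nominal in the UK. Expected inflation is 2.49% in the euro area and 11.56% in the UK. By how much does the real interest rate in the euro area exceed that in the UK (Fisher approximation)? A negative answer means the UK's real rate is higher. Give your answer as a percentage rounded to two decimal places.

The euro area: 6.31% − 2.49% = 3.820%
The UK: 5.52% − 11.56% = -6.040%
Differential = 9.860% → 9.86%.

9.86%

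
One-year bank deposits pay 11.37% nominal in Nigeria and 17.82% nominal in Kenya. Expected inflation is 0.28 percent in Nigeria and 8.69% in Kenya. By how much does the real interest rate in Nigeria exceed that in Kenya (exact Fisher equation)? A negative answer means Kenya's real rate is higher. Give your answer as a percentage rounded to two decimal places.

Nigeria: (1 + 0.1137)/(1 + 0.0028) − 1 = 11.0590%
Kenya: (1 + 0.1782)/(1 + 0.0869) − 1 = 8.4000%
Differential = 11.0590% − 8.4000% = 2.6590% → 2.66%.

2.66%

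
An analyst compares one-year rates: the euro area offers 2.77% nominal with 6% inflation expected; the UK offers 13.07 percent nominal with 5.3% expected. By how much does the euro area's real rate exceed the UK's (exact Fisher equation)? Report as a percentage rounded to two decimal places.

The euro area: (1 + 0.0277)/(1 + 0.0600) − 1 = -3.0472%
The UK: (1 + 0.1307)/(1 + 0.0530) − 1 = 7.3789%
Differential = -3.0472% − 7.3789% = -10.4261% → -10.43%.

-10.43%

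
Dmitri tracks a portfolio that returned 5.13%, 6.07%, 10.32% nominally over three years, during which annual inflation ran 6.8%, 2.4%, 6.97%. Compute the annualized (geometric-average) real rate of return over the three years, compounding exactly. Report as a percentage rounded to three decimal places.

1.690%

Compound the nominal returns: 1.0513 × 1.0607 × 1.1032 = 1.23019367.
Compound inflation: 1.0680 × 1.0240 × 1.0697 = 1.16985815.
Deflate: 1.23019367 / 1.16985815 = 1.05157507.
Annualized real rate = 1.05157507^(1/3) − 1 = 1.6904% → 1.690%.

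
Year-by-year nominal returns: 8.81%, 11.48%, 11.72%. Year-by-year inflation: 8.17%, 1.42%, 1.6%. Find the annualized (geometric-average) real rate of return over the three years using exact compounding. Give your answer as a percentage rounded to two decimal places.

Compound the nominal returns: 1.0881 × 1.1148 × 1.1172 = 1.35517911.
Compound inflation: 1.0817 × 1.0142 × 1.0160 = 1.11461310.
Deflate: 1.35517911 / 1.11461310 = 1.21582916.
Annualized real rate = 1.21582916^(1/3) − 1 = 6.7311% → 6.73%.

6.73%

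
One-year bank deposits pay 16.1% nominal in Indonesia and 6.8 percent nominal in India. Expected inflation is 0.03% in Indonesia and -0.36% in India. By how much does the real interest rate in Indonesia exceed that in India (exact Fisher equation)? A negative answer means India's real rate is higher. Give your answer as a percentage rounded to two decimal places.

Indonesia: (1 + 0.1610)/(1 + 0.0003) − 1 = 16.0652%
India: (1 + 0.0680)/(1 − 0.0036) − 1 = 7.1859%
Differential = 16.0652% − 7.1859% = 8.8793% → 8.88%.

8.88%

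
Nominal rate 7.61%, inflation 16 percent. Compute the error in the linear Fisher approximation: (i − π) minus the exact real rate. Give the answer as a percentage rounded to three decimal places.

Approximate: r ≈ 7.610% − 16.000% = -8.3900%
Exact: (1 + 0.0761)/(1 + 0.1600) − 1 = -7.2328%
Error = -8.3900% − (-7.2328%) = -1.1572% → -1.157%.

-1.157%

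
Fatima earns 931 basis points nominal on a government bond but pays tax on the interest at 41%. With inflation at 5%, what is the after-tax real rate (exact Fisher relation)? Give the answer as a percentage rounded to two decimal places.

0.47%

After-tax nominal return = 9.31% × (1 − 0.41) = 5.4929%.
1 + r = 1.054929 / 1.05000 = 1.004694
After-tax real rate = 1.004694 − 1 → 0.47%.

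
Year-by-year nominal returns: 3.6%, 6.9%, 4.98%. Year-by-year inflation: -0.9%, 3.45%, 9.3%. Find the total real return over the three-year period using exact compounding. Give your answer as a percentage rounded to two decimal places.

Compound the nominal returns: 1.0360 × 1.0690 × 1.0498 = 1.162637.
Compound inflation: 0.9910 × 1.0345 × 1.0930 = 1.120532.
Deflate: 1.162637 / 1.120532 = 1.037576.
Total real return = 1.037576 − 1 → 3.76%.

3.76%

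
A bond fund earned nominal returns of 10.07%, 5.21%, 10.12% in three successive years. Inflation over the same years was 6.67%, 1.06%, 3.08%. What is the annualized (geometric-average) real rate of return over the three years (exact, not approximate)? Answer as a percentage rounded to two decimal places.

Compound the nominal returns: 1.1007 × 1.0521 × 1.1012 = 1.27524077.
Compound inflation: 1.0667 × 1.0106 × 1.0308 = 1.11120964.
Deflate: 1.27524077 / 1.11120964 = 1.14761493.
Annualized real rate = 1.14761493^(1/3) − 1 = 4.6965% → 4.70%.

4.70%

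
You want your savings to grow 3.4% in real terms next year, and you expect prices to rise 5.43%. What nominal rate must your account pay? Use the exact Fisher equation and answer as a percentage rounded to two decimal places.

9.01%

(1 + i) = (1 + r)(1 + π) = 1.03400 × 1.05430 = 1.0901462
i = 1.0901462 − 1, so the required nominal rate is 9.01%.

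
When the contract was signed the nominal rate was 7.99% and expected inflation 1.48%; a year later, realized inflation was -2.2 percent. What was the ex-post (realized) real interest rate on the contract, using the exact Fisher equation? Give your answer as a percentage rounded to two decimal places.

10.42%

Ex-post: (1 + 0.0799)/(1 − 0.0220) − 1 = 10.4192%
So the realized real rate is 10.42%.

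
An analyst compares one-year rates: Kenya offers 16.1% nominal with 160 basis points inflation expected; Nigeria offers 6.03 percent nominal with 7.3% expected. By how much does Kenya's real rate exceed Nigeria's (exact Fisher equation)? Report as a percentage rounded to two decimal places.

Kenya: (1 + 0.1610)/(1 + 0.0160) − 1 = 14.2717%
Nigeria: (1 + 0.0603)/(1 + 0.0730) − 1 = -1.1836%
Differential = 14.2717% − (-1.1836%) = 15.4553% → 15.46%.

15.46%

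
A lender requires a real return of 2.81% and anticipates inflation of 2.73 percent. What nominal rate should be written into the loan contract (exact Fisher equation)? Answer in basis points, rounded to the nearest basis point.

(1 + i) = (1 + r)(1 + π) = 1.02810 × 1.02730 = 1.05616713
i = 1.05616713 − 1, so the required nominal rate is 562 basis points.

562 basis points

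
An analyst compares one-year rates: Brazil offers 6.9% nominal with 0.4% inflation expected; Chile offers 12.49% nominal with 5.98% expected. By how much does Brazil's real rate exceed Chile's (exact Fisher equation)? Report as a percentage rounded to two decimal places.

0.33%

Brazil: (1 + 0.0690)/(1 + 0.0040) − 1 = 6.4741%
Chile: (1 + 0.1249)/(1 + 0.0598) − 1 = 6.1427%
Differential = 6.4741% − 6.1427% = 0.3314% → 0.33%.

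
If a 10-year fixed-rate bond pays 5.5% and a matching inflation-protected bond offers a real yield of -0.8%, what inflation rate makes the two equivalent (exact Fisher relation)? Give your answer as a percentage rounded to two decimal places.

6.35%

(1 + π) = (1 + i)/(1 + r) = 1.05500 / 0.99200 = 1.063508
Break-even inflation = 1.063508 − 1 → 6.35%.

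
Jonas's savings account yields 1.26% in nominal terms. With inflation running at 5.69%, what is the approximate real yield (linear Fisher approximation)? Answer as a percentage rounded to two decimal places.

r ≈ i − π = 1.26% − 5.69% = -4.43%.

-4.43%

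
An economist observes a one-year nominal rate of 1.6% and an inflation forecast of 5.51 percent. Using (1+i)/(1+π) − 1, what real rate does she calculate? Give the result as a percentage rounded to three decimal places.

-3.706%

By the Fisher relation, 1 + r = (1 + i)/(1 + π).
1 + r = 1.01600 / 1.05510 = 0.962942
r = 0.962942 − 1 = -3.7058%, i.e. -3.706%.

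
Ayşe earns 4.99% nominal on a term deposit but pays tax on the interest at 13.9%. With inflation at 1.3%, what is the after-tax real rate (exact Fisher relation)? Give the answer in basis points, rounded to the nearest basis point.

296 basis points

After-tax nominal return = 4.99% × (1 − 0.139) = 4.29639%.
1 + r = 1.0429639 / 1.01300 = 1.029579
After-tax real rate = 1.029579 − 1 → 296 basis points.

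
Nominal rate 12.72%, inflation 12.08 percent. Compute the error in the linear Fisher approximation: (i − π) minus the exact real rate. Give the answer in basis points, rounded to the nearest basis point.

7 basis points

Approximate: r ≈ 12.720% − 12.080% = 0.6400%
Exact: (1 + 0.1272)/(1 + 0.1208) − 1 = 0.5710%
Error = 0.6400% − 0.5710% = 0.0690% → 7 basis points.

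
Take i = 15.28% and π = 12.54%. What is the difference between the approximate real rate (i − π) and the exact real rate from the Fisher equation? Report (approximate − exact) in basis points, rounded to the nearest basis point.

31 basis points

Approximate: r ≈ 15.280% − 12.540% = 2.7400%
Exact: (1 + 0.1528)/(1 + 0.1254) − 1 = 2.4347%
Error = 2.7400% − 2.4347% = 0.3053% → 31 basis points.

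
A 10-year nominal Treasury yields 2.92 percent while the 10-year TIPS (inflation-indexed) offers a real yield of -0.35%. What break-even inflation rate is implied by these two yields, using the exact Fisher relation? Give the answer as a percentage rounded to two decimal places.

3.28%

(1 + π) = (1 + i)/(1 + r) = 1.02920 / 0.99650 = 1.032815
Break-even inflation = 1.032815 − 1 → 3.28%.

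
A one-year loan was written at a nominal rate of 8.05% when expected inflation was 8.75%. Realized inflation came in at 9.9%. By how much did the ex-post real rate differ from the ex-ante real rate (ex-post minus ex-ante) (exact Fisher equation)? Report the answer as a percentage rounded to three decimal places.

Ex-ante: (1 + 0.0805)/(1 + 0.0875) − 1 = -0.6437%
Ex-post: (1 + 0.0805)/(1 + 0.0990) − 1 = -1.6833%
Difference (ex-post − ex-ante) = -1.0397% → -1.040%.

-1.040%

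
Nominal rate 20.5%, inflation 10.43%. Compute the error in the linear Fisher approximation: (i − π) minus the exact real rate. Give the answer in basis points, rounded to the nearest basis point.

95 basis points

Approximate: r ≈ 20.500% − 10.430% = 10.0700%
Exact: (1 + 0.2050)/(1 + 0.1043) − 1 = 9.1189%
Error = 10.0700% − 9.1189% = 0.9511% → 95 basis points.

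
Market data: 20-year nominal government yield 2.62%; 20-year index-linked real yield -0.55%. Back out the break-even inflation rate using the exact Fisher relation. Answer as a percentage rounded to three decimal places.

(1 + π) = (1 + i)/(1 + r) = 1.02620 / 0.99450 = 1.0318753
Break-even inflation = 1.0318753 − 1 → 3.188%.

3.188%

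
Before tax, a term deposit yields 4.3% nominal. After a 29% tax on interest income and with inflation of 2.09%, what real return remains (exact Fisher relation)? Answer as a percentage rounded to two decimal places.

After-tax nominal return = 4.3% × (1 − 0.29) = 3.0530%.
1 + r = 1.03053 / 1.02090 = 1.009433
After-tax real rate = 1.009433 − 1 → 0.94%.

0.94%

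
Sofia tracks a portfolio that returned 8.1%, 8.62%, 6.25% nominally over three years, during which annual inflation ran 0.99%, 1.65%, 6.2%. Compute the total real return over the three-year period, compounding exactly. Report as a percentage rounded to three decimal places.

14.434%

Nominal growth factor = 1.0810 × 1.0862 × 1.0625 = 1.247569
Price-level growth factor = 1.0099 × 1.0165 × 1.0620 = 1.090210
Real growth factor = 1.247569 / 1.090210 = 1.144338
Total real return = 1.144338 − 1 → 14.434%.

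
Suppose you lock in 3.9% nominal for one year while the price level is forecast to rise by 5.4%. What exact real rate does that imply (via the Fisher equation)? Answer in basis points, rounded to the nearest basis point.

-142 basis points

By the Fisher equation, 1 + r = (1 + i)/(1 + π).
1 + r = 1.03900 / 1.05400 = 0.985769
r = 0.985769 − 1 = -1.4231%, i.e. -142 basis points.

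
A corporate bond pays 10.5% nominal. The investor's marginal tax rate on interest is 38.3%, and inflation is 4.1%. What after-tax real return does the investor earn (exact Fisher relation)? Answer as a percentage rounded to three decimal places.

2.285%

After-tax nominal return = 10.5% × (1 − 0.383) = 6.4785%.
1 + r = 1.064785 / 1.04100 = 1.022848
After-tax real rate = 1.022848 − 1 → 2.285%.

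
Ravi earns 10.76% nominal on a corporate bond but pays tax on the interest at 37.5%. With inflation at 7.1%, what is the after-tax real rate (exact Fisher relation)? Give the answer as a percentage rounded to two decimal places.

After-tax nominal return = 10.76% × (1 − 0.375) = 6.7250%.
1 + r = 1.06725 / 1.07100 = 0.996499
After-tax real rate = 0.996499 − 1 → -0.35%.

-0.35%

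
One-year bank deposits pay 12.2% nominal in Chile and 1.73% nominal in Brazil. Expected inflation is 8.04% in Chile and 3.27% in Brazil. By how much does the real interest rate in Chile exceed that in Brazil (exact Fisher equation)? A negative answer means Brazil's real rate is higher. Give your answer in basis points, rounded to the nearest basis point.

534 basis points

Chile: (1 + 0.1220)/(1 + 0.0804) − 1 = 3.8504%
Brazil: (1 + 0.0173)/(1 + 0.0327) − 1 = -1.4912%
Differential = 3.8504% − (-1.4912%) = 5.3417% → 534 basis points.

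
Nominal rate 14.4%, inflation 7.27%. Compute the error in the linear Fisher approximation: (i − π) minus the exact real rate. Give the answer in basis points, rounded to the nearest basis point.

Approximate: r ≈ 14.400% − 7.270% = 7.1300%
Exact: (1 + 0.1440)/(1 + 0.0727) − 1 = 6.6468%
Error = 7.1300% − 6.6468% = 0.4832% → 48 basis points.

48 basis points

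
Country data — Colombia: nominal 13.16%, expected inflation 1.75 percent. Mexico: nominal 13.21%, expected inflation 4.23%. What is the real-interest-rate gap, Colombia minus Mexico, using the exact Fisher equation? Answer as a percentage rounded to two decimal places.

2.60%

Colombia: (1 + 0.1316)/(1 + 0.0175) − 1 = 11.2138%
Mexico: (1 + 0.1321)/(1 + 0.0423) − 1 = 8.6156%
Differential = 11.2138% − 8.6156% = 2.5982% → 2.60%.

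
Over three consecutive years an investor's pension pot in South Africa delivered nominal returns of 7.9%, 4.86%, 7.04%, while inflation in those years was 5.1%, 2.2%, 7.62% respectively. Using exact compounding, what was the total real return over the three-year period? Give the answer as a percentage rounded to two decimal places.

4.77%

Nominal growth factor = 1.0790 × 1.0486 × 1.0704 = 1.211093
Price-level growth factor = 1.0510 × 1.0220 × 1.0762 = 1.155970
Real growth factor = 1.211093 / 1.155970 = 1.047685
Total real return = 1.047685 − 1 → 4.77%.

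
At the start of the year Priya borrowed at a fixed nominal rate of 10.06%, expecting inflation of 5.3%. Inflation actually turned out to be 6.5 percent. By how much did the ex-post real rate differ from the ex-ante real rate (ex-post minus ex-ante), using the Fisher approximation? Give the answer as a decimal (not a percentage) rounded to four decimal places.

Ex-ante: 10.06% − 5.3% = 4.760%
Ex-post: 10.06% − 6.5% = 3.560%
Difference (ex-post − ex-ante) = -1.2000% → -0.0120.

-0.0120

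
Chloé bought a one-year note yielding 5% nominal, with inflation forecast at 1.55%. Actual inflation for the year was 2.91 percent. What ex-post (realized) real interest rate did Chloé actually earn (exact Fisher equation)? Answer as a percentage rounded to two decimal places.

Ex-post: (1 + 0.0500)/(1 + 0.0291) − 1 = 2.0309%
So the realized real rate is 2.03%.

2.03%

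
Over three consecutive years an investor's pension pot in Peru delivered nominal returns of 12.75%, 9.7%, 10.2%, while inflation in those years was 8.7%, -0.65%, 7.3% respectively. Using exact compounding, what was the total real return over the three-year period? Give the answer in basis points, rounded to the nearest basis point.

1763 basis points

Compound the nominal returns: 1.1275 × 1.0970 × 1.1020 = 1.363028.
Compound inflation: 1.0870 × 0.9935 × 1.0730 = 1.158770.
Deflate: 1.363028 / 1.158770 = 1.176272.
Total real return = 1.176272 − 1 → 1763 basis points.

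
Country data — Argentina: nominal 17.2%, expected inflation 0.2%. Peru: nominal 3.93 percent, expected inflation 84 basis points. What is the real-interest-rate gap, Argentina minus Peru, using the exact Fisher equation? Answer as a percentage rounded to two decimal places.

Argentina: (1 + 0.1720)/(1 + 0.0020) − 1 = 16.9661%
Peru: (1 + 0.0393)/(1 + 0.0084) − 1 = 3.0643%
Differential = 16.9661% − 3.0643% = 13.9018% → 13.90%.

13.90%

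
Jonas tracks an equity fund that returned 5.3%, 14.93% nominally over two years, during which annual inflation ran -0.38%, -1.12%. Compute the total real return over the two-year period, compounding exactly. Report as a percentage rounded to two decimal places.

Nominal growth factor = 1.0530 × 1.1493 = 1.210213
Price-level growth factor = 0.9962 × 0.9888 = 0.985043
Real growth factor = 1.210213 / 0.985043 = 1.228589
Total real return = 1.228589 − 1 → 22.86%.

22.86%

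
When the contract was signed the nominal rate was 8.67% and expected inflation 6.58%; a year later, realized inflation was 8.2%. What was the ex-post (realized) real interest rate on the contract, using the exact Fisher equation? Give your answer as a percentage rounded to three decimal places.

0.434%

Ex-post: (1 + 0.0867)/(1 + 0.0820) − 1 = 0.4344%
So the realized real rate is 0.434%.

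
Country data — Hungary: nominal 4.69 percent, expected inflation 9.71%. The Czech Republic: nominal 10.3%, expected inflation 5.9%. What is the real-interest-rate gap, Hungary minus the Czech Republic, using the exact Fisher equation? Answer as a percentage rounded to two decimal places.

Hungary: (1 + 0.0469)/(1 + 0.0971) − 1 = -4.5757%
The Czech Republic: (1 + 0.1030)/(1 + 0.0590) − 1 = 4.1549%
Differential = -4.5757% − 4.1549% = -8.7306% → -8.73%.

-8.73%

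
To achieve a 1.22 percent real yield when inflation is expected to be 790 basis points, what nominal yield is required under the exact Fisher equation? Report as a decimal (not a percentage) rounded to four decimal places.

0.0922

(1 + i) = (1 + r)(1 + π) = 1.01220 × 1.07900 = 1.0921638
i = 1.0921638 − 1, so the required nominal rate is 0.0922.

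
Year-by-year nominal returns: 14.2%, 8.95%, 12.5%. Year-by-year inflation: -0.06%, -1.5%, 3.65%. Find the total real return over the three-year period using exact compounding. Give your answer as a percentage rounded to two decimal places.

Compound the nominal returns: 1.1420 × 1.0895 × 1.1250 = 1.399735.
Compound inflation: 0.9994 × 0.9850 × 1.0365 = 1.020340.
Deflate: 1.399735 / 1.020340 = 1.371832.
Total real return = 1.371832 − 1 → 37.18%.

37.18%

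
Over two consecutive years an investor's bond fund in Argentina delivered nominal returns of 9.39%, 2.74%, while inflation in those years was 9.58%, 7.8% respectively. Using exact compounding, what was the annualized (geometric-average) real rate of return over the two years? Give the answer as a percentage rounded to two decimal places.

Compound the nominal returns: 1.0939 × 1.0274 = 1.12387286.
Compound inflation: 1.0958 × 1.0780 = 1.18127240.
Deflate: 1.12387286 / 1.18127240 = 0.95140872.
Annualized real rate = 0.95140872^(1/2) − 1 = -2.4598% → -2.46%.

-2.46%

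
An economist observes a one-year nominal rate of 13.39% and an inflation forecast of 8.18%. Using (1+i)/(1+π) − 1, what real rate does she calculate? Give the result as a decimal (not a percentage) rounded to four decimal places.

0.0482

By the Fisher identity, 1 + r = (1 + i)/(1 + π).
1 + r = 1.13390 / 1.08180 = 1.048160
r = 1.048160 − 1 = 4.8160%, i.e. 0.0482.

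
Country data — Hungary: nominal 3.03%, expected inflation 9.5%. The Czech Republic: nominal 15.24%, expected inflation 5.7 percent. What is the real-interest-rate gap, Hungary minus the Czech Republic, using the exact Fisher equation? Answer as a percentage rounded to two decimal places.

-14.93%

Hungary: (1 + 0.0303)/(1 + 0.0950) − 1 = -5.9087%
The Czech Republic: (1 + 0.1524)/(1 + 0.0570) − 1 = 9.0255%
Differential = -5.9087% − 9.0255% = -14.9342% → -14.93%.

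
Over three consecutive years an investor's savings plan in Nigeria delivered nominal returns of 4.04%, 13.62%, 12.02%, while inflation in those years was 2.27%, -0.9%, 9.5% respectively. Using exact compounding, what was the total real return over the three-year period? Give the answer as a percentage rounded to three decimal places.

Compound the nominal returns: 1.0404 × 1.1362 × 1.1202 = 1.324191.
Compound inflation: 1.0227 × 0.9910 × 1.0950 = 1.109778.
Deflate: 1.324191 / 1.109778 = 1.193204.
Total real return = 1.193204 − 1 → 19.320%.

19.320%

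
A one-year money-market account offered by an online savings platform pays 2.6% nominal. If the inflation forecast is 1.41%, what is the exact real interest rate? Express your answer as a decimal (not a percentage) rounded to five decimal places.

By the Fisher identity, 1 + r = (1 + i)/(1 + π).
1 + r = 1.02600 / 1.01410 = 1.0117345
r = 1.0117345 − 1 = 1.17345%, i.e. 0.01173.

0.01173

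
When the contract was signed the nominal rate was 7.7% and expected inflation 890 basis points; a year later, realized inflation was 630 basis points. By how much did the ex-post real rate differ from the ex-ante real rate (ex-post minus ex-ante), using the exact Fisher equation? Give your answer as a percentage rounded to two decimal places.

2.42%

Ex-ante: (1 + 0.0770)/(1 + 0.0890) − 1 = -1.1019%
Ex-post: (1 + 0.0770)/(1 + 0.0630) − 1 = 1.3170%
Difference (ex-post − ex-ante) = 2.4190% → 2.42%.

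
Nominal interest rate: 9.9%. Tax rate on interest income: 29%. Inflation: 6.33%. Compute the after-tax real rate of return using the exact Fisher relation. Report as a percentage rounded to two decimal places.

After-tax nominal return = 9.9% × (1 − 0.29) = 7.0290%.
1 + r = 1.07029 / 1.06330 = 1.006574
After-tax real rate = 1.006574 − 1 → 0.66%.

0.66%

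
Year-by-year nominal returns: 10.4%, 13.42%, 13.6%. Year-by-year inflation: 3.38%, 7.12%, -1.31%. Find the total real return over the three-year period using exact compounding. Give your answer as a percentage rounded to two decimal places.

30.15%

Compound the nominal returns: 1.1040 × 1.1342 × 1.1360 = 1.422450.
Compound inflation: 1.0338 × 1.0712 × 0.9869 = 1.092900.
Deflate: 1.422450 / 1.092900 = 1.301538.
Total real return = 1.301538 − 1 → 30.15%.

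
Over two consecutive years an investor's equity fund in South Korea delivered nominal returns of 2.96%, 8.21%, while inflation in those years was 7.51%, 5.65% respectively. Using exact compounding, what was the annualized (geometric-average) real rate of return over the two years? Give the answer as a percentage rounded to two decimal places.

Compound the nominal returns: 1.0296 × 1.0821 = 1.11413016.
Compound inflation: 1.0751 × 1.0565 = 1.13584315.
Deflate: 1.11413016 / 1.13584315 = 0.98088381.
Annualized real rate = 0.98088381^(1/2) − 1 = -0.9604% → -0.96%.

-0.96%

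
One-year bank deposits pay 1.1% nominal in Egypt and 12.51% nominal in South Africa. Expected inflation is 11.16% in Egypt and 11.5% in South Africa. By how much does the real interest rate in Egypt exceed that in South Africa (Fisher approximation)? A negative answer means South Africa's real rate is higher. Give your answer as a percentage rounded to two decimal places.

-11.07%

Egypt: 1.1% − 11.16% = -10.060%
South Africa: 12.51% − 11.5% = 1.010%
Differential = -11.070% → -11.07%.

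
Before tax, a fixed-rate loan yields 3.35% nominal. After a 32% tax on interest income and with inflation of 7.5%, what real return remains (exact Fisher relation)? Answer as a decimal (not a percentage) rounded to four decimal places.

After-tax nominal return = 3.35% × (1 − 0.32) = 2.2780%.
1 + r = 1.02278 / 1.07500 = 0.951423
After-tax real rate = 0.951423 − 1 → -0.0486.

-0.0486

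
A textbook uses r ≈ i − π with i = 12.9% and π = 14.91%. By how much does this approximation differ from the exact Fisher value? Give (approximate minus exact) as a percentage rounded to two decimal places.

Approximate: r ≈ 12.900% − 14.910% = -2.0100%
Exact: (1 + 0.1290)/(1 + 0.1491) − 1 = -1.7492%
Error = -2.0100% − (-1.7492%) = -0.2608% → -0.26%.

-0.26%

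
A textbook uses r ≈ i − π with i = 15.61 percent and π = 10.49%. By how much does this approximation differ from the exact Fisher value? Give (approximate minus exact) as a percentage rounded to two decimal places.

0.49%

Approximate: r ≈ 15.610% − 10.490% = 5.1200%
Exact: (1 + 0.1561)/(1 + 0.1049) − 1 = 4.6339%
Error = 5.1200% − 4.6339% = 0.4861% → 0.49%.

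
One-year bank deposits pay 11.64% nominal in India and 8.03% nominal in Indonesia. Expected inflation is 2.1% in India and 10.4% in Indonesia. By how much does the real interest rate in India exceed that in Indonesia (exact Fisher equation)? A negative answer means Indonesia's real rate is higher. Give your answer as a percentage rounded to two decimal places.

11.49%

India: (1 + 0.1164)/(1 + 0.0210) − 1 = 9.3438%
Indonesia: (1 + 0.0803)/(1 + 0.1040) − 1 = -2.1467%
Differential = 9.3438% − (-2.1467%) = 11.4905% → 11.49%.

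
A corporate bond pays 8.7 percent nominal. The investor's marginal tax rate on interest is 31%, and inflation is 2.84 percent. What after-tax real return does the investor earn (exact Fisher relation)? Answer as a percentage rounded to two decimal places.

After-tax nominal return = 8.7% × (1 − 0.31) = 6.0030%.
1 + r = 1.06003 / 1.02840 = 1.030757
After-tax real rate = 1.030757 − 1 → 3.08%.

3.08%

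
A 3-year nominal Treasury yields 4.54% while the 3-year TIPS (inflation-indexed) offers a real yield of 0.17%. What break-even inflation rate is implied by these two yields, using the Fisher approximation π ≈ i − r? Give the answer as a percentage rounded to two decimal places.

4.37%

π ≈ i − r = 4.54% − 0.17% → 4.37%.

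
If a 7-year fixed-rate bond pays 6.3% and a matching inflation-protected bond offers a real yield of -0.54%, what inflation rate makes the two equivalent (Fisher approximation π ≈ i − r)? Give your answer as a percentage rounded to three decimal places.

6.840%

π ≈ i − r = 6.3% − (-0.54%) → 6.840%.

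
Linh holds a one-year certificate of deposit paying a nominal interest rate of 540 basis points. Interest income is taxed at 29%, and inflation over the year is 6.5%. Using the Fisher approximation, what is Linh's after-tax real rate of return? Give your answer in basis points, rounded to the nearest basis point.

After-tax nominal return = 5.4% × (1 − 0.29) = 3.8340%.
r ≈ 3.8340% − 6.5% → -267 basis points.

-267 basis points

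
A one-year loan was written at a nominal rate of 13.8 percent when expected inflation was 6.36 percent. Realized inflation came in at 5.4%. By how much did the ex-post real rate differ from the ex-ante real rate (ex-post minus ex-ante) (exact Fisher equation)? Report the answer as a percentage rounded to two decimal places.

Ex-ante: (1 + 0.1380)/(1 + 0.0636) − 1 = 6.9951%
Ex-post: (1 + 0.1380)/(1 + 0.0540) − 1 = 7.9696%
Difference (ex-post − ex-ante) = 0.9745% → 0.97%.

0.97%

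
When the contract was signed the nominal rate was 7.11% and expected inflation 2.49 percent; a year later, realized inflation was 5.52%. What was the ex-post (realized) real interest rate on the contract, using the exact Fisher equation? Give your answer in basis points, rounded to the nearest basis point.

Ex-post: (1 + 0.0711)/(1 + 0.0552) − 1 = 1.5068%
So the realized real rate is 151 basis points.

151 basis points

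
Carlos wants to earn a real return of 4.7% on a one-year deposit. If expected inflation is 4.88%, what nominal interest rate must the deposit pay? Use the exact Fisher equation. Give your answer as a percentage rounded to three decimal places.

9.809%

(1 + i) = (1 + r)(1 + π) = 1.04700 × 1.04880 = 1.0980936
i = 1.0980936 − 1, so the required nominal rate is 9.809%.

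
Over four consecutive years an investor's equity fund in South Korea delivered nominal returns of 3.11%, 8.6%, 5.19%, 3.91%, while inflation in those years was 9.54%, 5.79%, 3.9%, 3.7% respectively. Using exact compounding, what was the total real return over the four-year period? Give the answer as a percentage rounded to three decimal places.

Compound the nominal returns: 1.0311 × 1.0860 × 1.0519 × 1.0391 = 1.223946.
Compound inflation: 1.0954 × 1.0579 × 1.0390 × 1.0370 = 1.248566.
Deflate: 1.223946 / 1.248566 = 0.980281.
Total real return = 0.980281 − 1 → -1.972%.

-1.972%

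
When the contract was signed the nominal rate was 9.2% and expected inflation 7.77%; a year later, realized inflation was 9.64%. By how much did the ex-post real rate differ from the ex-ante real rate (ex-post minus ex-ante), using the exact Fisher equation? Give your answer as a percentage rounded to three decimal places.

Ex-ante: (1 + 0.0920)/(1 + 0.0777) − 1 = 1.3269%
Ex-post: (1 + 0.0920)/(1 + 0.0964) − 1 = -0.4013%
Difference (ex-post − ex-ante) = -1.7282% → -1.728%.

-1.728%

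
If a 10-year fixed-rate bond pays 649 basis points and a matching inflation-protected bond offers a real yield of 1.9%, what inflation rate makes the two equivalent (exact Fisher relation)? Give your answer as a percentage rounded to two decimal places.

(1 + π) = (1 + i)/(1 + r) = 1.06490 / 1.01900 = 1.045044
Break-even inflation = 1.045044 − 1 → 4.50%.

4.50%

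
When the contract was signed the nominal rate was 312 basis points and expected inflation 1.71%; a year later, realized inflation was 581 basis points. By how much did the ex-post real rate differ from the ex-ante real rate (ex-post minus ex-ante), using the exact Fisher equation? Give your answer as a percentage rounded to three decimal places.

Ex-ante: (1 + 0.0312)/(1 + 0.0171) − 1 = 1.3863%
Ex-post: (1 + 0.0312)/(1 + 0.0581) − 1 = -2.5423%
Difference (ex-post − ex-ante) = -3.9286% → -3.929%.

-3.929%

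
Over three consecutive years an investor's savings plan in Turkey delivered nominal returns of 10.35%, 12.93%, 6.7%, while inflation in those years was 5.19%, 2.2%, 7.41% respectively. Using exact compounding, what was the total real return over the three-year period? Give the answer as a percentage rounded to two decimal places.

15.15%

Compound the nominal returns: 1.1035 × 1.1293 × 1.0670 = 1.329677.
Compound inflation: 1.0519 × 1.0220 × 1.0741 = 1.154702.
Deflate: 1.329677 / 1.154702 = 1.151532.
Total real return = 1.151532 − 1 → 15.15%.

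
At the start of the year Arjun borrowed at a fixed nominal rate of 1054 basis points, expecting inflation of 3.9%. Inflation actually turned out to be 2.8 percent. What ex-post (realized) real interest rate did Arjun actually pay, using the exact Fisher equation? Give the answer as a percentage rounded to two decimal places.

Ex-post: (1 + 0.1054)/(1 + 0.0280) − 1 = 7.5292%
So the realized real rate is 7.53%.

7.53%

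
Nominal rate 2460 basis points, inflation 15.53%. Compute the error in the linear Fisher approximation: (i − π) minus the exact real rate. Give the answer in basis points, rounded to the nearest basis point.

122 basis points

Approximate: r ≈ 24.600% − 15.530% = 9.0700%
Exact: (1 + 0.2460)/(1 + 0.1553) − 1 = 7.8508%
Error = 9.0700% − 7.8508% = 1.2192% → 122 basis points.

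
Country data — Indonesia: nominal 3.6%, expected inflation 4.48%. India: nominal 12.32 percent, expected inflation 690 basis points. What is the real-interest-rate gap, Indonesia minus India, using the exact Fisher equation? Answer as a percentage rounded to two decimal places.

-5.91%

Indonesia: (1 + 0.0360)/(1 + 0.0448) − 1 = -0.8423%
India: (1 + 0.1232)/(1 + 0.0690) − 1 = 5.0702%
Differential = -0.8423% − 5.0702% = -5.9124% → -5.91%.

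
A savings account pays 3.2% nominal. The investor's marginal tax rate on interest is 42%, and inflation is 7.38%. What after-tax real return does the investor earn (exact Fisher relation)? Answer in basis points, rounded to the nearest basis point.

After-tax nominal return = 3.2% × (1 − 0.42) = 1.8560%.
1 + r = 1.01856 / 1.07380 = 0.948557
After-tax real rate = 0.948557 − 1 → -514 basis points.

-514 basis points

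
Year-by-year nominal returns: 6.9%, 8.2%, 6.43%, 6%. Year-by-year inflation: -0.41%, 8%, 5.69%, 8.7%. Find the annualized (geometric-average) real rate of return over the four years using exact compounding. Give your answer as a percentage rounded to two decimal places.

Compound the nominal returns: 1.0690 × 1.0820 × 1.0643 × 1.0600 = 1.30489298.
Compound inflation: 0.9959 × 1.0800 × 1.0569 × 1.0870 = 1.23567121.
Deflate: 1.30489298 / 1.23567121 = 1.05601956.
Annualized real rate = 1.05601956^(1/4) − 1 = 1.3720% → 1.37%.

1.37%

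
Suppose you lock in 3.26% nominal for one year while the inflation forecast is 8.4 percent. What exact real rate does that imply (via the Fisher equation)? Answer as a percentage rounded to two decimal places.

-4.74%

1 + r = 1.03260 / 1.08400 = 0.952583
r = 0.952583 − 1 = -4.7417%, i.e. -4.74%.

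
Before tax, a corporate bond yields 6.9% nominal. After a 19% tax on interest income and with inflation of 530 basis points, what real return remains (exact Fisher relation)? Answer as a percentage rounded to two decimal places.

0.27%

After-tax nominal return = 6.9% × (1 − 0.19) = 5.5890%.
1 + r = 1.05589 / 1.05300 = 1.002745
After-tax real rate = 1.002745 − 1 → 0.27%.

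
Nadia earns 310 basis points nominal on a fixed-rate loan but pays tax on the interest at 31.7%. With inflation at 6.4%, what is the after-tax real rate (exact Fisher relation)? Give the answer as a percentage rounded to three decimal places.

After-tax nominal return = 3.1% × (1 − 0.317) = 2.1173%.
1 + r = 1.021173 / 1.06400 = 0.959749
After-tax real rate = 0.959749 − 1 → -4.025%.

-4.025%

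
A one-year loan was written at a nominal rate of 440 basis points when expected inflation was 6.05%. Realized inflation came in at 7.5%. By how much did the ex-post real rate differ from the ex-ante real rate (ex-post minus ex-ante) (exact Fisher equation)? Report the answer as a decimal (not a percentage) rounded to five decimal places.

-0.01328

Ex-ante: (1 + 0.0440)/(1 + 0.0605) − 1 = -1.5559%
Ex-post: (1 + 0.0440)/(1 + 0.0750) − 1 = -2.8837%
Difference (ex-post − ex-ante) = -1.3279% → -0.01328.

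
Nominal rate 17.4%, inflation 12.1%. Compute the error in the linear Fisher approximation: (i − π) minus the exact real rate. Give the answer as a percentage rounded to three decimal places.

0.572%

Approximate: r ≈ 17.400% − 12.100% = 5.3000%
Exact: (1 + 0.1740)/(1 + 0.1210) − 1 = 4.7279%
Error = 5.3000% − 4.7279% = 0.5721% → 0.572%.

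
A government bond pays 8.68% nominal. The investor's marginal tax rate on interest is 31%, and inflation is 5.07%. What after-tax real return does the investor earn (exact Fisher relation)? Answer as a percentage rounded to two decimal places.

After-tax nominal return = 8.68% × (1 − 0.31) = 5.9892%.
1 + r = 1.059892 / 1.05070 = 1.008748
After-tax real rate = 1.008748 − 1 → 0.87%.

0.87%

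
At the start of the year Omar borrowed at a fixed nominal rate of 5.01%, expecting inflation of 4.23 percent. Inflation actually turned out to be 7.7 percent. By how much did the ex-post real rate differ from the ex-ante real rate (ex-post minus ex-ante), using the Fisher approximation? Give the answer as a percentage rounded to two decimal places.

-3.47%

Ex-ante: 5.01% − 4.23% = 0.780%
Ex-post: 5.01% − 7.7% = -2.690%
Difference (ex-post − ex-ante) = -3.4700% → -3.47%.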